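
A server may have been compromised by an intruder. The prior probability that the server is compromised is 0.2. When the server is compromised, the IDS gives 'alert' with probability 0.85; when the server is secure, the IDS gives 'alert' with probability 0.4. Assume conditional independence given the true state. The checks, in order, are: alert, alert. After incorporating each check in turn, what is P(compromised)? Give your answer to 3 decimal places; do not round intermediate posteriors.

After 'alert': P(compromised) = 0.85·0.2000 / (0.85·0.2000 + 0.4·0.8000) ≈ 0.3469
After 'alert': P(compromised) = 0.85·0.3469 / (0.85·0.3469 + 0.4·0.6531) ≈ 0.5303

0.530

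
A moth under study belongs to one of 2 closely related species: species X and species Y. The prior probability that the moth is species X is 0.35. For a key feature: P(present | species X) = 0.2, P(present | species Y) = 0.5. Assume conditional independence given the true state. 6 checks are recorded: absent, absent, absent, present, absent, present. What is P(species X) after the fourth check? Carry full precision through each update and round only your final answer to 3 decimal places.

0.469

After 'absent': P(species X) = 0.8·0.3500 / (0.8·0.3500 + 0.5·0.6500) ≈ 0.4628
After 'absent': P(species X) = 0.8·0.4628 / (0.8·0.4628 + 0.5·0.5372) ≈ 0.5796
After 'absent': P(species X) = 0.8·0.5796 / (0.8·0.5796 + 0.5·0.4204) ≈ 0.6880
After 'present': P(species X) = 0.2·0.6880 / (0.2·0.6880 + 0.5·0.3120) ≈ 0.4687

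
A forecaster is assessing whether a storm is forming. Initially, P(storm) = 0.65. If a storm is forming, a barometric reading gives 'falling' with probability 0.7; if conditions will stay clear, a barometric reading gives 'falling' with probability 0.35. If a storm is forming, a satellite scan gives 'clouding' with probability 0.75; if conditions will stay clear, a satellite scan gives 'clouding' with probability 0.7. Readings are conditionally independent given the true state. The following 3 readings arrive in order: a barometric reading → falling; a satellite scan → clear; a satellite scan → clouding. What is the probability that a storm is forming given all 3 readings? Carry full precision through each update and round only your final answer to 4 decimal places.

After a barometric reading='falling': P(storm) = 0.7·0.6500 / (0.7·0.6500 + 0.35·0.3500) ≈ 0.7879
After a satellite scan='clear': P(storm) = 0.25·0.7879 / (0.25·0.7879 + 0.3·0.2121) ≈ 0.7558
After a satellite scan='clouding': P(storm) = 0.75·0.7558 / (0.75·0.7558 + 0.7·0.2442) ≈ 0.7683

0.7683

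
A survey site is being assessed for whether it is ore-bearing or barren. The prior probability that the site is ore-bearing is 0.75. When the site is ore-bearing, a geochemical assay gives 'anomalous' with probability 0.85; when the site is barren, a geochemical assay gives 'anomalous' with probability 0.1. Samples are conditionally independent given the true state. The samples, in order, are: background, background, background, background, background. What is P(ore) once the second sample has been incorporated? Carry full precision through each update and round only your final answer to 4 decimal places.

0.0769

After 'background': P(ore) = 0.15·0.7500 / (0.15·0.7500 + 0.9·0.2500) ≈ 0.3333
After 'background': P(ore) = 0.15·0.3333 / (0.15·0.3333 + 0.9·0.6667) ≈ 0.0769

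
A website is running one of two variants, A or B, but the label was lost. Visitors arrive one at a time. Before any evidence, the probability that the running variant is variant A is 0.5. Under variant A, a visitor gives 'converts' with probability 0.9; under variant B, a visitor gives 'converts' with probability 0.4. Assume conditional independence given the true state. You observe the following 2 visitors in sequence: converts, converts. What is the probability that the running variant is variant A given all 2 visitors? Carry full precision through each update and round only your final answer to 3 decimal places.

0.835

After 'converts': P(A) = 0.9·0.5000 / (0.9·0.5000 + 0.4·0.5000) ≈ 0.6923
After 'converts': P(A) = 0.9·0.6923 / (0.9·0.6923 + 0.4·0.3077) ≈ 0.8351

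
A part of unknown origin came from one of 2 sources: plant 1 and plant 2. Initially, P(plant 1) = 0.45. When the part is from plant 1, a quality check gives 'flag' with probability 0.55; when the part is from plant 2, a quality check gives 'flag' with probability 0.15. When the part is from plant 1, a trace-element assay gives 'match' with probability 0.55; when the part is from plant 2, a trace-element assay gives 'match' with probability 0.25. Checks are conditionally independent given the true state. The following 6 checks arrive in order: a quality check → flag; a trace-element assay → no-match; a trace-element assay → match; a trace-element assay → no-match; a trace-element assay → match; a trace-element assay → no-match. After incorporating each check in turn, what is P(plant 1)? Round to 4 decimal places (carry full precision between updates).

Apply Bayes' rule sequentially, carrying P(plant 1) forward.
After a quality check='flag': P(plant 1) = 0.55·0.4500 / (0.55·0.4500 + 0.15·0.5500) ≈ 0.7500
After a trace-element assay='no-match': P(plant 1) = 0.45·0.7500 / (0.45·0.7500 + 0.75·0.2500) ≈ 0.6429
After a trace-element assay='match': P(plant 1) = 0.55·0.6429 / (0.55·0.6429 + 0.25·0.3571) ≈ 0.7984
After a trace-element assay='no-match': P(plant 1) = 0.45·0.7984 / (0.45·0.7984 + 0.75·0.2016) ≈ 0.7038
After a trace-element assay='match': P(plant 1) = 0.55·0.7038 / (0.55·0.7038 + 0.25·0.2962) ≈ 0.8394
After a trace-element assay='no-match': P(plant 1) = 0.45·0.8394 / (0.45·0.8394 + 0.75·0.1606) ≈ 0.7582

0.7582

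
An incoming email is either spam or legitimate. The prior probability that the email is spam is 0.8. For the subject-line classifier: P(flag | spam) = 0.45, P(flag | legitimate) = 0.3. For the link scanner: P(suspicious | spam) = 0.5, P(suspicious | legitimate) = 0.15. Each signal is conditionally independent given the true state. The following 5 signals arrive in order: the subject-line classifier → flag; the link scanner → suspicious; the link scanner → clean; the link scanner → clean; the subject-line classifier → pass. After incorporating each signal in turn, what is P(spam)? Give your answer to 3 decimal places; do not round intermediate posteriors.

0.845

Each posterior becomes the prior for the next update.
After the subject-line classifier='flag': P(spam) = 0.45·0.8000 / (0.45·0.8000 + 0.3·0.2000) ≈ 0.8571
After the link scanner='suspicious': P(spam) = 0.5·0.8571 / (0.5·0.8571 + 0.15·0.1429) ≈ 0.9524
After the link scanner='clean': P(spam) = 0.5·0.9524 / (0.5·0.9524 + 0.85·0.0476) ≈ 0.9217
After the link scanner='clean': P(spam) = 0.5·0.9217 / (0.5·0.9217 + 0.85·0.0783) ≈ 0.8737
After the subject-line classifier='pass': P(spam) = 0.55·0.8737 / (0.55·0.8737 + 0.7·0.1263) ≈ 0.8447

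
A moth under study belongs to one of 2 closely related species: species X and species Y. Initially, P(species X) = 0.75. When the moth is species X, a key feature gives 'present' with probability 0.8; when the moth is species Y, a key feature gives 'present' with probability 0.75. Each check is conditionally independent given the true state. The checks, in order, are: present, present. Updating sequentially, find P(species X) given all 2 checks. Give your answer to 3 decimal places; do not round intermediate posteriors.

After 'present': P(species X) = 0.8·0.7500 / (0.8·0.7500 + 0.75·0.2500) ≈ 0.7619
After 'present': P(species X) = 0.8·0.7619 / (0.8·0.7619 + 0.75·0.2381) ≈ 0.7734

0.773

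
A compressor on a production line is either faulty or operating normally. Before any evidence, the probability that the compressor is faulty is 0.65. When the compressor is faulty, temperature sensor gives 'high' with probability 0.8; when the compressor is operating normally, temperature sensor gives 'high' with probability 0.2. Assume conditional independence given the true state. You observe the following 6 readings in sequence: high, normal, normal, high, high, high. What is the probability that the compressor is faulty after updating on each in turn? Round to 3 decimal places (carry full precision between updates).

0.967

After 'high': P(faulty) = 0.8·0.6500 / (0.8·0.6500 + 0.2·0.3500) ≈ 0.8814
After 'normal': P(faulty) = 0.2·0.8814 / (0.2·0.8814 + 0.8·0.1186) ≈ 0.6500
After 'normal': P(faulty) = 0.2·0.6500 / (0.2·0.6500 + 0.8·0.3500) ≈ 0.3171
After 'high': P(faulty) = 0.8·0.3171 / (0.8·0.3171 + 0.2·0.6829) ≈ 0.6500
After 'high': P(faulty) = 0.8·0.6500 / (0.8·0.6500 + 0.2·0.3500) ≈ 0.8814
After 'high': P(faulty) = 0.8·0.8814 / (0.8·0.8814 + 0.2·0.1186) ≈ 0.9674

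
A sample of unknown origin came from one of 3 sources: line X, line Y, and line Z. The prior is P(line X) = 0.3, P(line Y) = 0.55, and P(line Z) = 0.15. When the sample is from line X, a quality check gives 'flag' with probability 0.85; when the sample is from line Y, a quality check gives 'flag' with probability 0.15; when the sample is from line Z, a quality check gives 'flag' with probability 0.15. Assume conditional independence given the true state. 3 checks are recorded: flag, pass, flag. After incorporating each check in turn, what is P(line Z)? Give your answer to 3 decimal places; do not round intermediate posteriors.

0.063

After 'flag': normaliser = 0.85·0.3000 + 0.15·0.5500 + 0.15·0.1500; P(line X) ≈ 0.7083, P(line Y) ≈ 0.2292, P(line Z) ≈ 0.0625
After 'pass': normaliser = 0.15·0.7083 + 0.85·0.2292 + 0.85·0.0625; P(line X) ≈ 0.3000, P(line Y) ≈ 0.5500, P(line Z) ≈ 0.1500
After 'flag': normaliser = 0.85·0.3000 + 0.15·0.5500 + 0.15·0.1500; P(line X) ≈ 0.7083, P(line Y) ≈ 0.2292, P(line Z) ≈ 0.0625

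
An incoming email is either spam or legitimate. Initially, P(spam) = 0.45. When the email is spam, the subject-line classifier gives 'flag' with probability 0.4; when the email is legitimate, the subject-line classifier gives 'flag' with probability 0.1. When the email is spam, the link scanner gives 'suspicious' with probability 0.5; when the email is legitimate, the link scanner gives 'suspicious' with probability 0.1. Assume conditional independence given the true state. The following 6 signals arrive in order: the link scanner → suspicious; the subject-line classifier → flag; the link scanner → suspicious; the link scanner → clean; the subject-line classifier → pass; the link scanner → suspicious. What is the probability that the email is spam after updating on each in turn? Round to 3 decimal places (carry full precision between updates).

0.993

After the link scanner='suspicious': P(spam) = 0.5·0.4500 / (0.5·0.4500 + 0.1·0.5500) ≈ 0.8036
After the subject-line classifier='flag': P(spam) = 0.4·0.8036 / (0.4·0.8036 + 0.1·0.1964) ≈ 0.9424
After the link scanner='suspicious': P(spam) = 0.5·0.9424 / (0.5·0.9424 + 0.1·0.0576) ≈ 0.9879
After the link scanner='clean': P(spam) = 0.5·0.9879 / (0.5·0.9879 + 0.9·0.0121) ≈ 0.9785
After the subject-line classifier='pass': P(spam) = 0.6·0.9785 / (0.6·0.9785 + 0.9·0.0215) ≈ 0.9681
After the link scanner='suspicious': P(spam) = 0.5·0.9681 / (0.5·0.9681 + 0.1·0.0319) ≈ 0.9934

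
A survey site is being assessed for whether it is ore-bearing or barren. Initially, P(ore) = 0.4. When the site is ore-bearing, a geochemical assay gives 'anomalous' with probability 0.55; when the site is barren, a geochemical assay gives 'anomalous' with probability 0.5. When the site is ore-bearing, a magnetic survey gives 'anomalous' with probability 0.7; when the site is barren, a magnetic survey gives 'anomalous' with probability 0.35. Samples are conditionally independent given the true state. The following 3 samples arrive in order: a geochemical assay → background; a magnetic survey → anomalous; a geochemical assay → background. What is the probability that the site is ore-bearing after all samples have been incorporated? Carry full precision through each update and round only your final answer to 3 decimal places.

0.519

After a geochemical assay='background': P(ore) = 0.45·0.4000 / (0.45·0.4000 + 0.5·0.6000) ≈ 0.3750
After a magnetic survey='anomalous': P(ore) = 0.7·0.3750 / (0.7·0.3750 + 0.35·0.6250) ≈ 0.5455
After a geochemical assay='background': P(ore) = 0.45·0.5455 / (0.45·0.5455 + 0.5·0.4545) ≈ 0.5192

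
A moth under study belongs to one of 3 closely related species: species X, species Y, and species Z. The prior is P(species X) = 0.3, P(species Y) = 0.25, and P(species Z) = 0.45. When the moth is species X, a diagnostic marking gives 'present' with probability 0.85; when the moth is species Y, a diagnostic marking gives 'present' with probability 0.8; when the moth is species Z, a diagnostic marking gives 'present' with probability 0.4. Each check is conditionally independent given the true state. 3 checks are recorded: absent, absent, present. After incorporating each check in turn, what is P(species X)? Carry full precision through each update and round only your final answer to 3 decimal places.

After 'absent': normaliser = 0.15·0.3000 + 0.2·0.2500 + 0.6·0.4500; P(species X) ≈ 0.1233, P(species Y) ≈ 0.1370, P(species Z) ≈ 0.7397
After 'absent': normaliser = 0.15·0.1233 + 0.2·0.1370 + 0.6·0.7397; P(species X) ≈ 0.0378, P(species Y) ≈ 0.0559, P(species Z) ≈ 0.9063
After 'present': normaliser = 0.85·0.0378 + 0.8·0.0559 + 0.4·0.9063; P(species X) ≈ 0.0731, P(species Y) ≈ 0.1019, P(species Z) ≈ 0.8251

0.073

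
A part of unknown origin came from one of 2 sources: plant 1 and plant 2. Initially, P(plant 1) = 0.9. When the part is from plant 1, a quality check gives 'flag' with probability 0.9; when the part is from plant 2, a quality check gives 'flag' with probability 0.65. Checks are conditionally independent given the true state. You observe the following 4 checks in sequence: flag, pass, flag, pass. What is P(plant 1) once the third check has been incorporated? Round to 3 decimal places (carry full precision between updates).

After 'flag': P(plant 1) = 0.9·0.9000 / (0.9·0.9000 + 0.65·0.1000) ≈ 0.9257
After 'pass': P(plant 1) = 0.1·0.9257 / (0.1·0.9257 + 0.35·0.0743) ≈ 0.7807
After 'flag': P(plant 1) = 0.9·0.7807 / (0.9·0.7807 + 0.65·0.2193) ≈ 0.8314

0.831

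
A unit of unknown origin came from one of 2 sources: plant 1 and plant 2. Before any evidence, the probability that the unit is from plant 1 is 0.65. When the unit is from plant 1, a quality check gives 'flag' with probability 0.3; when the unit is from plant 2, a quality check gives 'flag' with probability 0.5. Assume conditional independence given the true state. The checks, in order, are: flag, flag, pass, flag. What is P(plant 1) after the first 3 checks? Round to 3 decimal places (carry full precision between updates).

Apply Bayes' rule sequentially, carrying P(plant 1) forward.
After 'flag': P(plant 1) = 0.3·0.6500 / (0.3·0.6500 + 0.5·0.3500) ≈ 0.5270
After 'flag': P(plant 1) = 0.3·0.5270 / (0.3·0.5270 + 0.5·0.4730) ≈ 0.4007
After 'pass': P(plant 1) = 0.7·0.4007 / (0.7·0.4007 + 0.5·0.5993) ≈ 0.4835

0.483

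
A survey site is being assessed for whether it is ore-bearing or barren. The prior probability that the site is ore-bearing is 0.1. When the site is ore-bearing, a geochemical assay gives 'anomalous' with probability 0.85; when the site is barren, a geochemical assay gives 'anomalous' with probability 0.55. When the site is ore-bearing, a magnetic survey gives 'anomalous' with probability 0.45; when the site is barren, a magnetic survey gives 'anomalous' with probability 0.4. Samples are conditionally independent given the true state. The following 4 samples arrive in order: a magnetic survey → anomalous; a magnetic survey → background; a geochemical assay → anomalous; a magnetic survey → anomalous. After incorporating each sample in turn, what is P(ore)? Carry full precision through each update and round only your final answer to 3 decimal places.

0.166

After a magnetic survey='anomalous': P(ore) = 0.45·0.1000 / (0.45·0.1000 + 0.4·0.9000) ≈ 0.1111
After a magnetic survey='background': P(ore) = 0.55·0.1111 / (0.55·0.1111 + 0.6·0.8889) ≈ 0.1028
After a geochemical assay='anomalous': P(ore) = 0.85·0.1028 / (0.85·0.1028 + 0.55·0.8972) ≈ 0.1504
After a magnetic survey='anomalous': P(ore) = 0.45·0.1504 / (0.45·0.1504 + 0.4·0.8496) ≈ 0.1661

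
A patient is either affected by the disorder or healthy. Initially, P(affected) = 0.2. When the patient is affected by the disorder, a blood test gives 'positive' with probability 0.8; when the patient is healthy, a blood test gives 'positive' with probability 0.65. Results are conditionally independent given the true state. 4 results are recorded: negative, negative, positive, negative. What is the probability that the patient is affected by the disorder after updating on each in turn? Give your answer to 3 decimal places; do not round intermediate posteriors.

After 'negative': P(affected) = 0.2·0.2000 / (0.2·0.2000 + 0.35·0.8000) ≈ 0.1250
After 'negative': P(affected) = 0.2·0.1250 / (0.2·0.1250 + 0.35·0.8750) ≈ 0.0755
After 'positive': P(affected) = 0.8·0.0755 / (0.8·0.0755 + 0.65·0.9245) ≈ 0.0913
After 'negative': P(affected) = 0.2·0.0913 / (0.2·0.0913 + 0.35·0.9087) ≈ 0.0543

0.054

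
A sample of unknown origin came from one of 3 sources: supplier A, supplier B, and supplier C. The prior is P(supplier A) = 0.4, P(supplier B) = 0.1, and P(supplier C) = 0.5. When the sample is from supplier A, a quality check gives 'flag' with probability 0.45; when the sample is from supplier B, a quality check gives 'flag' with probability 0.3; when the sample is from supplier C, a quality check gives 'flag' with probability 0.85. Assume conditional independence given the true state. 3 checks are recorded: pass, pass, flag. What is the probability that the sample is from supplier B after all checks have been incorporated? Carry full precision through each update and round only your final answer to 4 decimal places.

0.1868

After 'pass': normaliser = 0.55·0.4000 + 0.7·0.1000 + 0.15·0.5000; P(supplier A) ≈ 0.6027, P(supplier B) ≈ 0.1918, P(supplier C) ≈ 0.2055
After 'pass': normaliser = 0.55·0.6027 + 0.7·0.1918 + 0.15·0.2055; P(supplier A) ≈ 0.6676, P(supplier B) ≈ 0.2703, P(supplier C) ≈ 0.0621
After 'flag': normaliser = 0.45·0.6676 + 0.3·0.2703 + 0.85·0.0621; P(supplier A) ≈ 0.6918, P(supplier B) ≈ 0.1868, P(supplier C) ≈ 0.1215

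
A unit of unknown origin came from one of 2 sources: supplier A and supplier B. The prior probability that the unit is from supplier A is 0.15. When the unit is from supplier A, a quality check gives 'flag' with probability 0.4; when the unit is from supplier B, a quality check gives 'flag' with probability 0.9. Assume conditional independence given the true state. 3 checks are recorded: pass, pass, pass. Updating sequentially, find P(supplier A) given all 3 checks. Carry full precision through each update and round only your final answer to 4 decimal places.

0.9744

Apply Bayes' rule sequentially, carrying P(supplier A) forward.
After 'pass': P(supplier A) = 0.6·0.1500 / (0.6·0.1500 + 0.1·0.8500) ≈ 0.5143
After 'pass': P(supplier A) = 0.6·0.5143 / (0.6·0.5143 + 0.1·0.4857) ≈ 0.8640
After 'pass': P(supplier A) = 0.6·0.8640 / (0.6·0.8640 + 0.1·0.1360) ≈ 0.9744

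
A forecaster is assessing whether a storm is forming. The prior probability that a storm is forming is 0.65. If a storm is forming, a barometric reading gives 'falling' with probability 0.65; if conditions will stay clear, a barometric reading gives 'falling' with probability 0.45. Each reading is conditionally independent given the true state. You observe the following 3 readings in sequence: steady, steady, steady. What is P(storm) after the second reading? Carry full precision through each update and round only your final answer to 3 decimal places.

Each posterior becomes the prior for the next update.
After 'steady': P(storm) = 0.35·0.6500 / (0.35·0.6500 + 0.55·0.3500) ≈ 0.5417
After 'steady': P(storm) = 0.35·0.5417 / (0.35·0.5417 + 0.55·0.4583) ≈ 0.4292

0.429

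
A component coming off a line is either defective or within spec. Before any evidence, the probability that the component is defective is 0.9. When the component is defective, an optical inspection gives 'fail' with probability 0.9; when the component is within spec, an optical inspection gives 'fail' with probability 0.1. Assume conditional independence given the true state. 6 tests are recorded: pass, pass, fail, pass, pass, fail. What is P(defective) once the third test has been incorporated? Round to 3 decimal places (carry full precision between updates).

0.500

Each posterior becomes the prior for the next update.
After 'pass': P(defective) = 0.1·0.9000 / (0.1·0.9000 + 0.9·0.1000) ≈ 0.5000
After 'pass': P(defective) = 0.1·0.5000 / (0.1·0.5000 + 0.9·0.5000) ≈ 0.1000
After 'fail': P(defective) = 0.9·0.1000 / (0.9·0.1000 + 0.1·0.9000) ≈ 0.5000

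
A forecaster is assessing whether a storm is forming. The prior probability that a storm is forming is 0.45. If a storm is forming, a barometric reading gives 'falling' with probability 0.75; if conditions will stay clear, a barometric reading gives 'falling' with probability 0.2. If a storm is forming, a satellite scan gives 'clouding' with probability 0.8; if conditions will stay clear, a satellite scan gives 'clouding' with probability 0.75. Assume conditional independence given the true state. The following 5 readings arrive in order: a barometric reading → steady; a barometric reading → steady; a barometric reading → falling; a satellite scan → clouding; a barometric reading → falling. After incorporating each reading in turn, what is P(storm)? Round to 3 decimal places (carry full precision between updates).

0.545

Apply Bayes' rule sequentially, carrying P(storm) forward.
After a barometric reading='steady': P(storm) = 0.25·0.4500 / (0.25·0.4500 + 0.8·0.5500) ≈ 0.2036
After a barometric reading='steady': P(storm) = 0.25·0.2036 / (0.25·0.2036 + 0.8·0.7964) ≈ 0.0740
After a barometric reading='falling': P(storm) = 0.75·0.0740 / (0.75·0.0740 + 0.2·0.9260) ≈ 0.2305
After a satellite scan='clouding': P(storm) = 0.8·0.2305 / (0.8·0.2305 + 0.75·0.7695) ≈ 0.2422
After a barometric reading='falling': P(storm) = 0.75·0.2422 / (0.75·0.2422 + 0.2·0.7578) ≈ 0.5451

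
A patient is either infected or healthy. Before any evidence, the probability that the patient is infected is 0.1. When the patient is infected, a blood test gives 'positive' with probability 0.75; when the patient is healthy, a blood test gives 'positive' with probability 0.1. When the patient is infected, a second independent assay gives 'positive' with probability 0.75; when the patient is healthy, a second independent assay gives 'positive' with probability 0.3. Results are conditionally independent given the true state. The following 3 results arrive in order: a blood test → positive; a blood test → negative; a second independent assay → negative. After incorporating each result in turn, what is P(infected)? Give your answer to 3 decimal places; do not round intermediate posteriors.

After a blood test='positive': P(infected) = 0.75·0.1000 / (0.75·0.1000 + 0.1·0.9000) ≈ 0.4545
After a blood test='negative': P(infected) = 0.25·0.4545 / (0.25·0.4545 + 0.9·0.5455) ≈ 0.1880
After a second independent assay='negative': P(infected) = 0.25·0.1880 / (0.25·0.1880 + 0.7·0.8120) ≈ 0.0764

0.076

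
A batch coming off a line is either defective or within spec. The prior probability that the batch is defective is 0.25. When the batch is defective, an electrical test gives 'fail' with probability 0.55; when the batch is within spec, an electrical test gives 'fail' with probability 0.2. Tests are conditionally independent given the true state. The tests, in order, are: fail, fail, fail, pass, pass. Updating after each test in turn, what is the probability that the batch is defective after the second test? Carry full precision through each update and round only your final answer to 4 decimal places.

Apply Bayes' rule sequentially, carrying P(defective) forward.
After 'fail': P(defective) = 0.55·0.2500 / (0.55·0.2500 + 0.2·0.7500) ≈ 0.4783
After 'fail': P(defective) = 0.55·0.4783 / (0.55·0.4783 + 0.2·0.5217) ≈ 0.7160

0.7160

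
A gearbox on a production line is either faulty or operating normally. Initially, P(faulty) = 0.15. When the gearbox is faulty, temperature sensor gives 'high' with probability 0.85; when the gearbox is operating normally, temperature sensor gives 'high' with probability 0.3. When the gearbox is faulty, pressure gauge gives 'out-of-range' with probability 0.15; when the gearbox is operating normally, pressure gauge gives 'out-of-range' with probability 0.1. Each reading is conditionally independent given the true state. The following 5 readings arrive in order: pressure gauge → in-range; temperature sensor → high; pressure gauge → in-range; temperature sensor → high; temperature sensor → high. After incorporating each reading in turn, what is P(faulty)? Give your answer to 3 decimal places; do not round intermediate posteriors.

After pressure gauge='in-range': P(faulty) = 0.85·0.1500 / (0.85·0.1500 + 0.9·0.8500) ≈ 0.1429
After temperature sensor='high': P(faulty) = 0.85·0.1429 / (0.85·0.1429 + 0.3·0.8571) ≈ 0.3208
After pressure gauge='in-range': P(faulty) = 0.85·0.3208 / (0.85·0.3208 + 0.9·0.6792) ≈ 0.3084
After temperature sensor='high': P(faulty) = 0.85·0.3084 / (0.85·0.3084 + 0.3·0.6916) ≈ 0.5582
After temperature sensor='high': P(faulty) = 0.85·0.5582 / (0.85·0.5582 + 0.3·0.4418) ≈ 0.7817

0.782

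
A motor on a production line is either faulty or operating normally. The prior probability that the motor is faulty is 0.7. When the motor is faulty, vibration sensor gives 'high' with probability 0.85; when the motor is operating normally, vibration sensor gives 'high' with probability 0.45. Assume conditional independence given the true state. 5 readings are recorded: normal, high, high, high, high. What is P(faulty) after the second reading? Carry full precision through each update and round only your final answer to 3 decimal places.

0.546

Apply Bayes' rule sequentially, carrying P(faulty) forward.
After 'normal': P(faulty) = 0.15·0.7000 / (0.15·0.7000 + 0.55·0.3000) ≈ 0.3889
After 'high': P(faulty) = 0.85·0.3889 / (0.85·0.3889 + 0.45·0.6111) ≈ 0.5459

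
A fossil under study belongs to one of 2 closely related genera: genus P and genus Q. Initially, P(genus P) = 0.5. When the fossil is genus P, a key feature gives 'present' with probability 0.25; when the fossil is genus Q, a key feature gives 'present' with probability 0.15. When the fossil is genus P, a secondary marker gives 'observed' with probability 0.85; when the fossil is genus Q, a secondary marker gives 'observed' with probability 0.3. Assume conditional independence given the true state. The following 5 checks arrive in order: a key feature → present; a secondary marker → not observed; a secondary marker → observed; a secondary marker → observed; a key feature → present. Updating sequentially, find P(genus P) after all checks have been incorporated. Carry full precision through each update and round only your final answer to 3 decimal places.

After a key feature='present': P(genus P) = 0.25·0.5000 / (0.25·0.5000 + 0.15·0.5000) ≈ 0.6250
After a secondary marker='not observed': P(genus P) = 0.15·0.6250 / (0.15·0.6250 + 0.7·0.3750) ≈ 0.2632
After a secondary marker='observed': P(genus P) = 0.85·0.2632 / (0.85·0.2632 + 0.3·0.7368) ≈ 0.5030
After a secondary marker='observed': P(genus P) = 0.85·0.5030 / (0.85·0.5030 + 0.3·0.4970) ≈ 0.7414
After a key feature='present': P(genus P) = 0.25·0.7414 / (0.25·0.7414 + 0.15·0.2586) ≈ 0.8269

0.827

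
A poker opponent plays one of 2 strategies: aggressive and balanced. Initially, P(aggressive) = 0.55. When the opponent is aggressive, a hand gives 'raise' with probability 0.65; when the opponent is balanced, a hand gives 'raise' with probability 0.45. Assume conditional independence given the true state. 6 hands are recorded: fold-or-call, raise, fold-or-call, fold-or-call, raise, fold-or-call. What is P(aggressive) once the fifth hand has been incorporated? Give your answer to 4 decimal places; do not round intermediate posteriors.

0.3966

Apply Bayes' rule sequentially, carrying P(aggressive) forward.
After 'fold-or-call': P(aggressive) = 0.35·0.5500 / (0.35·0.5500 + 0.55·0.4500) ≈ 0.4375
After 'raise': P(aggressive) = 0.65·0.4375 / (0.65·0.4375 + 0.45·0.5625) ≈ 0.5291
After 'fold-or-call': P(aggressive) = 0.35·0.5291 / (0.35·0.5291 + 0.55·0.4709) ≈ 0.4169
After 'fold-or-call': P(aggressive) = 0.35·0.4169 / (0.35·0.4169 + 0.55·0.5831) ≈ 0.3127
After 'raise': P(aggressive) = 0.65·0.3127 / (0.65·0.3127 + 0.45·0.6873) ≈ 0.3966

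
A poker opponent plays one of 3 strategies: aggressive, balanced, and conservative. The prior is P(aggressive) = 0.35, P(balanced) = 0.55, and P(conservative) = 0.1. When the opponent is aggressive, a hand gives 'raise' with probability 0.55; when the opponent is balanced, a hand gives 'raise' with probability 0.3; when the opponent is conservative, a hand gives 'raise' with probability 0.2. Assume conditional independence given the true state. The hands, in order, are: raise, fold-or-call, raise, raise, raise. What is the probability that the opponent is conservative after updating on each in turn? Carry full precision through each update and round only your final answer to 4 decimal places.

0.0072

After 'raise': normaliser = 0.55·0.3500 + 0.3·0.5500 + 0.2·0.1000; P(aggressive) ≈ 0.5099, P(balanced) ≈ 0.4371, P(conservative) ≈ 0.0530
After 'fold-or-call': normaliser = 0.45·0.5099 + 0.7·0.4371 + 0.8·0.0530; P(aggressive) ≈ 0.3971, P(balanced) ≈ 0.5295, P(conservative) ≈ 0.0734
After 'raise': normaliser = 0.55·0.3971 + 0.3·0.5295 + 0.2·0.0734; P(aggressive) ≈ 0.5573, P(balanced) ≈ 0.4053, P(conservative) ≈ 0.0374
After 'raise': normaliser = 0.55·0.5573 + 0.3·0.4053 + 0.2·0.0374; P(aggressive) ≈ 0.7037, P(balanced) ≈ 0.2791, P(conservative) ≈ 0.0172
After 'raise': normaliser = 0.55·0.7037 + 0.3·0.2791 + 0.2·0.0172; P(aggressive) ≈ 0.8162, P(balanced) ≈ 0.1766, P(conservative) ≈ 0.0072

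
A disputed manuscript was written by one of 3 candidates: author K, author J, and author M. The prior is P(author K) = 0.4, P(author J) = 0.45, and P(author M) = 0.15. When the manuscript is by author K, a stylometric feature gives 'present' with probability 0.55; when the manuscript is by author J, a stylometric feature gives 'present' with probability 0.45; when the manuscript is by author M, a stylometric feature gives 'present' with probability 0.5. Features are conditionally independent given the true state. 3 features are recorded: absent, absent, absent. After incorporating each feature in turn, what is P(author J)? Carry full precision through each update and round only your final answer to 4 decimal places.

0.5756

After 'absent': normaliser = 0.45·0.4000 + 0.55·0.4500 + 0.5·0.1500; P(author K) ≈ 0.3582, P(author J) ≈ 0.4925, P(author M) ≈ 0.1493
After 'absent': normaliser = 0.45·0.3582 + 0.55·0.4925 + 0.5·0.1493; P(author K) ≈ 0.3181, P(author J) ≈ 0.5346, P(author M) ≈ 0.1473
After 'absent': normaliser = 0.45·0.3181 + 0.55·0.5346 + 0.5·0.1473; P(author K) ≈ 0.2802, P(author J) ≈ 0.5756, P(author M) ≈ 0.1442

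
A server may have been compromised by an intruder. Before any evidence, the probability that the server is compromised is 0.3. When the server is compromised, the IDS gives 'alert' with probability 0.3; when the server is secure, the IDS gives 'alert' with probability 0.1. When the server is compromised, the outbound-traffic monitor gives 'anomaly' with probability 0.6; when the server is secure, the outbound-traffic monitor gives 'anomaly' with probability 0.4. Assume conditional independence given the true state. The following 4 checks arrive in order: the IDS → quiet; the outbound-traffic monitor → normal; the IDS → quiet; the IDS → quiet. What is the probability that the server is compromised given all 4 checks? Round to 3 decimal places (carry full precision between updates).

After the IDS='quiet': P(compromised) = 0.7·0.3000 / (0.7·0.3000 + 0.9·0.7000) ≈ 0.2500
After the outbound-traffic monitor='normal': P(compromised) = 0.4·0.2500 / (0.4·0.2500 + 0.6·0.7500) ≈ 0.1818
After the IDS='quiet': P(compromised) = 0.7·0.1818 / (0.7·0.1818 + 0.9·0.8182) ≈ 0.1474
After the IDS='quiet': P(compromised) = 0.7·0.1474 / (0.7·0.1474 + 0.9·0.8526) ≈ 0.1185

0.119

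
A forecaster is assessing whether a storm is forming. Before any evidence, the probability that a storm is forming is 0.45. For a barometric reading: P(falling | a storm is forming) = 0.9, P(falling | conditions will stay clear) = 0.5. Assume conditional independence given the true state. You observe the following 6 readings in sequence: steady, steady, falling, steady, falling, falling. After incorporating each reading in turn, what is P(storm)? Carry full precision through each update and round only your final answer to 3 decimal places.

Apply Bayes' rule sequentially, carrying P(storm) forward.
After 'steady': P(storm) = 0.1·0.4500 / (0.1·0.4500 + 0.5·0.5500) ≈ 0.1406
After 'steady': P(storm) = 0.1·0.1406 / (0.1·0.1406 + 0.5·0.8594) ≈ 0.0317
After 'falling': P(storm) = 0.9·0.0317 / (0.9·0.0317 + 0.5·0.9683) ≈ 0.0556
After 'steady': P(storm) = 0.1·0.0556 / (0.1·0.0556 + 0.5·0.9444) ≈ 0.0116
After 'falling': P(storm) = 0.9·0.0116 / (0.9·0.0116 + 0.5·0.9884) ≈ 0.0208
After 'falling': P(storm) = 0.9·0.0208 / (0.9·0.0208 + 0.5·0.9792) ≈ 0.0368

0.037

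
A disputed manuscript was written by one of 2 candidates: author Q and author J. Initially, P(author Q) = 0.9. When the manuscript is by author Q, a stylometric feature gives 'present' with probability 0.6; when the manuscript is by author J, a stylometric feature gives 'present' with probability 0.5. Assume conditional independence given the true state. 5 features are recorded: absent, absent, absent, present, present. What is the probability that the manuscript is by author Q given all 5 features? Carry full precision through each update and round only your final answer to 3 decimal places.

After 'absent': P(author Q) = 0.4·0.9000 / (0.4·0.9000 + 0.5·0.1000) ≈ 0.8780
After 'absent': P(author Q) = 0.4·0.8780 / (0.4·0.8780 + 0.5·0.1220) ≈ 0.8521
After 'absent': P(author Q) = 0.4·0.8521 / (0.4·0.8521 + 0.5·0.1479) ≈ 0.8217
After 'present': P(author Q) = 0.6·0.8217 / (0.6·0.8217 + 0.5·0.1783) ≈ 0.8469
After 'present': P(author Q) = 0.6·0.8469 / (0.6·0.8469 + 0.5·0.1531) ≈ 0.8690

0.869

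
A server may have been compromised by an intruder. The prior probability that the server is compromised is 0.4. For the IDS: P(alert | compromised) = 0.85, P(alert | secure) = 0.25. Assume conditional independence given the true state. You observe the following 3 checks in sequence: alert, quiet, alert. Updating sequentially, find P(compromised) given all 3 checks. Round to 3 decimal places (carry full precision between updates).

Each posterior becomes the prior for the next update.
After 'alert': P(compromised) = 0.85·0.4000 / (0.85·0.4000 + 0.25·0.6000) ≈ 0.6939
After 'quiet': P(compromised) = 0.15·0.6939 / (0.15·0.6939 + 0.75·0.3061) ≈ 0.3119
After 'alert': P(compromised) = 0.85·0.3119 / (0.85·0.3119 + 0.25·0.6881) ≈ 0.6065

0.607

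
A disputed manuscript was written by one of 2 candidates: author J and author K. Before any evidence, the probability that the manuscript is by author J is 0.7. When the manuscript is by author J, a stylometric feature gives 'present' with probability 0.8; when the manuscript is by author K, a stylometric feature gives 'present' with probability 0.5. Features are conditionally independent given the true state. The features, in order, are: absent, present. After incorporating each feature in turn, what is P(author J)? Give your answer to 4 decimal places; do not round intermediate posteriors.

0.5989

After 'absent': P(author J) = 0.2·0.7000 / (0.2·0.7000 + 0.5·0.3000) ≈ 0.4828
After 'present': P(author J) = 0.8·0.4828 / (0.8·0.4828 + 0.5·0.5172) ≈ 0.5989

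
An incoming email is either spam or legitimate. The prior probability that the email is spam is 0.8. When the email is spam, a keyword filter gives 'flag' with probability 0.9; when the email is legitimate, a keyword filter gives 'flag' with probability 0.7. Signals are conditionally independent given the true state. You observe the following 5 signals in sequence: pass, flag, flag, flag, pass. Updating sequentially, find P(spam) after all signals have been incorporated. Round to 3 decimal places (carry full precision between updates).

After 'pass': P(spam) = 0.1·0.8000 / (0.1·0.8000 + 0.3·0.2000) ≈ 0.5714
After 'flag': P(spam) = 0.9·0.5714 / (0.9·0.5714 + 0.7·0.4286) ≈ 0.6316
After 'flag': P(spam) = 0.9·0.6316 / (0.9·0.6316 + 0.7·0.3684) ≈ 0.6879
After 'flag': P(spam) = 0.9·0.6879 / (0.9·0.6879 + 0.7·0.3121) ≈ 0.7392
After 'pass': P(spam) = 0.1·0.7392 / (0.1·0.7392 + 0.3·0.2608) ≈ 0.4858

0.486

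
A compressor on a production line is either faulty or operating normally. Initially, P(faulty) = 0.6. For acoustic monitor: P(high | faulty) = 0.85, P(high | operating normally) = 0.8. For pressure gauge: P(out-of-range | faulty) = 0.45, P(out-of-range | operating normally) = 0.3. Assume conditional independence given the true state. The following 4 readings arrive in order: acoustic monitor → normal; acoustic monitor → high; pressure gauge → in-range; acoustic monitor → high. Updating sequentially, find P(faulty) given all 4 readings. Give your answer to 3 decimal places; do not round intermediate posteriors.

0.499

Apply Bayes' rule sequentially, carrying P(faulty) forward.
After acoustic monitor='normal': P(faulty) = 0.15·0.6000 / (0.15·0.6000 + 0.2·0.4000) ≈ 0.5294
After acoustic monitor='high': P(faulty) = 0.85·0.5294 / (0.85·0.5294 + 0.8·0.4706) ≈ 0.5445
After pressure gauge='in-range': P(faulty) = 0.55·0.5445 / (0.55·0.5445 + 0.7·0.4555) ≈ 0.4843
After acoustic monitor='high': P(faulty) = 0.85·0.4843 / (0.85·0.4843 + 0.8·0.5157) ≈ 0.4995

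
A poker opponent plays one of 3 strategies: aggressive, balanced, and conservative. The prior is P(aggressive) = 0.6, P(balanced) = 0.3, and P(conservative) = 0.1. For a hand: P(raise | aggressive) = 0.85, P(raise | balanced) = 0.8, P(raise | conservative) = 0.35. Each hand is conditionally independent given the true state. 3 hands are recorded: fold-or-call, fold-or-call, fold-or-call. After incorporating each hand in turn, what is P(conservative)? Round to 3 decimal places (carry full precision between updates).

0.861

After 'fold-or-call': normaliser = 0.15·0.6000 + 0.2·0.3000 + 0.65·0.1000; P(aggressive) ≈ 0.4186, P(balanced) ≈ 0.2791, P(conservative) ≈ 0.3023
After 'fold-or-call': normaliser = 0.15·0.4186 + 0.2·0.2791 + 0.65·0.3023; P(aggressive) ≈ 0.1993, P(balanced) ≈ 0.1771, P(conservative) ≈ 0.6236
After 'fold-or-call': normaliser = 0.15·0.1993 + 0.2·0.1771 + 0.65·0.6236; P(aggressive) ≈ 0.0635, P(balanced) ≈ 0.0753, P(conservative) ≈ 0.8612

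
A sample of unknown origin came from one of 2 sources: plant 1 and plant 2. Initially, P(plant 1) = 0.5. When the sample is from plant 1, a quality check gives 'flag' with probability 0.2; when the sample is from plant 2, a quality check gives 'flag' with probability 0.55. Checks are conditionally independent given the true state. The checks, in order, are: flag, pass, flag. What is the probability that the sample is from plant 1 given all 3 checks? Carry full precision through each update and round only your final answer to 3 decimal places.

Each posterior becomes the prior for the next update.
After 'flag': P(plant 1) = 0.2·0.5000 / (0.2·0.5000 + 0.55·0.5000) ≈ 0.2667
After 'pass': P(plant 1) = 0.8·0.2667 / (0.8·0.2667 + 0.45·0.7333) ≈ 0.3926
After 'flag': P(plant 1) = 0.2·0.3926 / (0.2·0.3926 + 0.55·0.6074) ≈ 0.1903

0.190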